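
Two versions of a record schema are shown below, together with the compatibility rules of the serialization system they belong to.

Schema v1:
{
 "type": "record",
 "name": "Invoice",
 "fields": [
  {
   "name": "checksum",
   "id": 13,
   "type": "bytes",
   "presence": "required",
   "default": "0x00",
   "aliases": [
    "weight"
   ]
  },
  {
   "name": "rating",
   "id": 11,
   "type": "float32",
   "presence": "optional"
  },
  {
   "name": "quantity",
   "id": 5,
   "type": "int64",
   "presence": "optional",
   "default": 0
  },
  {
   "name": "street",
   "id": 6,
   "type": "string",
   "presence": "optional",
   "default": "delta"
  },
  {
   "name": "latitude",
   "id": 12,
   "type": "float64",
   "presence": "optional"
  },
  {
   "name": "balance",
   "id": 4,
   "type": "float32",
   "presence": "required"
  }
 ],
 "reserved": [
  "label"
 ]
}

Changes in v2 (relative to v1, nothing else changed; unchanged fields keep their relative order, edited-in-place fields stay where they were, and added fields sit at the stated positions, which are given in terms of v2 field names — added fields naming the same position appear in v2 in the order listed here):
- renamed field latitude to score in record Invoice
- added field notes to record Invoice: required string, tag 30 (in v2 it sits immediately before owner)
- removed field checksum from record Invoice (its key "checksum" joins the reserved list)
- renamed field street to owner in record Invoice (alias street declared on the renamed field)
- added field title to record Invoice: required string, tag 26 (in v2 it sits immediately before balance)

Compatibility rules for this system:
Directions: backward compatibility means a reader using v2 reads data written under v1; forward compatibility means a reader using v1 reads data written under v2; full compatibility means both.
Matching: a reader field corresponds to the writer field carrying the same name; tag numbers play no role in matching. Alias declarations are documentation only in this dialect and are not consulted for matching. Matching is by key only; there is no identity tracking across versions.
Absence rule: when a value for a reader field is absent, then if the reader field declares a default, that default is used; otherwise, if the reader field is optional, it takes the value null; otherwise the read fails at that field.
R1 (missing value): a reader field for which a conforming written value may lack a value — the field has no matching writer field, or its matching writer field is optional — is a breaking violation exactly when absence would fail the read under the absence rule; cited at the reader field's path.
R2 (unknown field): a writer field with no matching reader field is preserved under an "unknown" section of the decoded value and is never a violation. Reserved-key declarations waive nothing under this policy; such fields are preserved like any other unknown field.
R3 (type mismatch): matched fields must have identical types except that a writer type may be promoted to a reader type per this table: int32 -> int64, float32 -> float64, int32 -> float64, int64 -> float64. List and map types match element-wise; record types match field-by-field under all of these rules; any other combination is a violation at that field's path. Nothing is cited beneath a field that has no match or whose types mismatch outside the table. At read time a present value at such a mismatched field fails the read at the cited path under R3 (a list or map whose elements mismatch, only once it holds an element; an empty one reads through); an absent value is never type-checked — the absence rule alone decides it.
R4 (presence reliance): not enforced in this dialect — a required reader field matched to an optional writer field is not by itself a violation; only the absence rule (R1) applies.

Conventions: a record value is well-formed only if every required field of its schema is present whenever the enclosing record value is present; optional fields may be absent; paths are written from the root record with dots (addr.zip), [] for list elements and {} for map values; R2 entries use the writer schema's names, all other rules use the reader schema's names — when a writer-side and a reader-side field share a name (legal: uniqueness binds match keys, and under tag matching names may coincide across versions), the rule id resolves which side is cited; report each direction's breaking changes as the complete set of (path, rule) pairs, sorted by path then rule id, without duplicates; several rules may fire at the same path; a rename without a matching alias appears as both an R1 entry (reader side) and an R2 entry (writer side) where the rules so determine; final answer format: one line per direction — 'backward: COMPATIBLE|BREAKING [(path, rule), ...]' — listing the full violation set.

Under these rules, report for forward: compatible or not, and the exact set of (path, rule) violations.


forward: COMPATIBLE []

arrows below run writer -> reader for Invoice
forward on Invoice — v1 reading data written by v2:
  checksum: no writer match
  rating: float32 -> float32, writer optional; from rating
  quantity: int64 -> int64, writer optional; from quantity
  street: no writer match
  latitude: no writer match
  balance: float32 -> float32, writer required; from balance
  leftover writer field: notes
  leftover writer field: owner
  leftover writer field: score
  leftover writer field: title
  => no violations; forward on Invoice: COMPATIBLE
the rest of the Invoice diff is inert for this question:
  renamed field latitude to score in record Invoice -> fires no rule on Invoice, leaving the asked answer as it is
  added field title to record Invoice: required string, tag 26 (in v2 it sits immediately before balance) -> its effect on Invoice is confined to the backward direction, not asked
  removed field checksum from record Invoice (its key "checksum" joins the reserved list) -> fires no rule on Invoice, leaving the asked answer as it is
  renamed field street to owner in record Invoice (alias street declared on the renamed field) -> fires no rule on Invoice, leaving the asked answer as it is
  added field notes to record Invoice: required string, tag 30 (in v2 it sits immediately before owner) -> its effect on Invoice is confined to the backward direction, not asked


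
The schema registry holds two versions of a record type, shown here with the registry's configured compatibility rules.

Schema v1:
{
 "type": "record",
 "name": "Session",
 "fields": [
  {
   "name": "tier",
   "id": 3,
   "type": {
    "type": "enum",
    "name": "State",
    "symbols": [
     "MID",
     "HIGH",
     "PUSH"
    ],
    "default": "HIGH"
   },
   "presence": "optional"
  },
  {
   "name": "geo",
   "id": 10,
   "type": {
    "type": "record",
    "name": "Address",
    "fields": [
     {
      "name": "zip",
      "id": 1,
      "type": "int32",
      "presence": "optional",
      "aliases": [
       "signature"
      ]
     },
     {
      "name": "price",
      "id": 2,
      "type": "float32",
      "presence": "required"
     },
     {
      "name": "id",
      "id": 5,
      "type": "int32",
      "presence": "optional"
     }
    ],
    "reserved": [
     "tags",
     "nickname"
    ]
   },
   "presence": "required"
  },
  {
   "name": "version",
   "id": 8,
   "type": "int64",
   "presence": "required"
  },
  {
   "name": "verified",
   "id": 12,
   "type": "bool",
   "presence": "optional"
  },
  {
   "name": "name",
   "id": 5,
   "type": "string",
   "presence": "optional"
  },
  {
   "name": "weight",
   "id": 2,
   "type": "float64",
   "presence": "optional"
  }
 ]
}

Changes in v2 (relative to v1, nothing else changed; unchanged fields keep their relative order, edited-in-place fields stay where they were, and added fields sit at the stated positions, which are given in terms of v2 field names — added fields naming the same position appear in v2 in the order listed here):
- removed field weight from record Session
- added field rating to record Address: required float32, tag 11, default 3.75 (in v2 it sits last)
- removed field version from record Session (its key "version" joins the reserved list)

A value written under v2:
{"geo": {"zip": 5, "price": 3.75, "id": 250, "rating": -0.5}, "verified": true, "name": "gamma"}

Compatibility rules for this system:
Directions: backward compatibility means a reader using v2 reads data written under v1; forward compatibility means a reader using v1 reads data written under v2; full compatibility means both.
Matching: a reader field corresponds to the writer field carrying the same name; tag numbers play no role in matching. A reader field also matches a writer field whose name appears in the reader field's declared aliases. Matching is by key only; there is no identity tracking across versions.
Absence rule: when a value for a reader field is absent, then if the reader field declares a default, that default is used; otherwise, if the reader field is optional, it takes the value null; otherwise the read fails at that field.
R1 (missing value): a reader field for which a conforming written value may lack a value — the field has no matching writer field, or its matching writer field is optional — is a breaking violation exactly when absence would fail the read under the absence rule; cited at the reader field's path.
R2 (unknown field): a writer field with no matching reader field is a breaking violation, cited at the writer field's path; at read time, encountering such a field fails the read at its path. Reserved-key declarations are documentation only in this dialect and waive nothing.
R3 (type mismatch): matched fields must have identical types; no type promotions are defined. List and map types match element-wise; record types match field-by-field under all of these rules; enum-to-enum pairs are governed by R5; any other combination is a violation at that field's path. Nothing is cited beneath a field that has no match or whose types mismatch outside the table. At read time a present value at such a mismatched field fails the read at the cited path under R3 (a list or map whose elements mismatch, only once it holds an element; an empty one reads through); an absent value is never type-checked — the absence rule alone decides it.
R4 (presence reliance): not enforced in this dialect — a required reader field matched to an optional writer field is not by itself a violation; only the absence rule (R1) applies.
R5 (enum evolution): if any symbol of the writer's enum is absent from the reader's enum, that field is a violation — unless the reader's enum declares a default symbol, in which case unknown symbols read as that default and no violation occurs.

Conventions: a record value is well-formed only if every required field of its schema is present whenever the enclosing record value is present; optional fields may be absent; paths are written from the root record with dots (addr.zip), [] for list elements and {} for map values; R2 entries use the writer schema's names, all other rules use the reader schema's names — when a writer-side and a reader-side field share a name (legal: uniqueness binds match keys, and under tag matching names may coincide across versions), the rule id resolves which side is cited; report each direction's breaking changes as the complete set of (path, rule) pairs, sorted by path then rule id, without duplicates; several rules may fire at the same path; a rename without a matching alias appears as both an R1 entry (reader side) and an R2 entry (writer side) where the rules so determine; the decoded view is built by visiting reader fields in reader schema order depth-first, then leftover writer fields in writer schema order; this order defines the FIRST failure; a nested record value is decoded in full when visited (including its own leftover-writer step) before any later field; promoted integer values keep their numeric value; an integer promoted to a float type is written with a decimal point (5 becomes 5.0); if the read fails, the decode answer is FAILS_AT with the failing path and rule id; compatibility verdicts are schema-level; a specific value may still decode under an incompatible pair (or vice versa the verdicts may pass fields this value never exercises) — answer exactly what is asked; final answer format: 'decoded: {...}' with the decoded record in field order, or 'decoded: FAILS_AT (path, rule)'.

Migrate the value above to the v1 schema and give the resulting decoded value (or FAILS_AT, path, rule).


decoded: FAILS_AT (geo.rating, R2)

in Session below, arrows point writer -> reader
decode (reader v1):
  tier := null (missing; optional => null)
  geo.zip := 5
  geo.price := 3.75
  geo.id := 250
  read fails at geo.rating under R2 (unknown field)
  => FAILS_AT (geo.rating, R2)
diffs on Session not affecting the asked answer:
  removed field weight from record Session -> shifts the Session verdicts, not this decode
  removed field version from record Session (its key "version" joins the reserved list) -> shifts the Session verdicts, not this decode


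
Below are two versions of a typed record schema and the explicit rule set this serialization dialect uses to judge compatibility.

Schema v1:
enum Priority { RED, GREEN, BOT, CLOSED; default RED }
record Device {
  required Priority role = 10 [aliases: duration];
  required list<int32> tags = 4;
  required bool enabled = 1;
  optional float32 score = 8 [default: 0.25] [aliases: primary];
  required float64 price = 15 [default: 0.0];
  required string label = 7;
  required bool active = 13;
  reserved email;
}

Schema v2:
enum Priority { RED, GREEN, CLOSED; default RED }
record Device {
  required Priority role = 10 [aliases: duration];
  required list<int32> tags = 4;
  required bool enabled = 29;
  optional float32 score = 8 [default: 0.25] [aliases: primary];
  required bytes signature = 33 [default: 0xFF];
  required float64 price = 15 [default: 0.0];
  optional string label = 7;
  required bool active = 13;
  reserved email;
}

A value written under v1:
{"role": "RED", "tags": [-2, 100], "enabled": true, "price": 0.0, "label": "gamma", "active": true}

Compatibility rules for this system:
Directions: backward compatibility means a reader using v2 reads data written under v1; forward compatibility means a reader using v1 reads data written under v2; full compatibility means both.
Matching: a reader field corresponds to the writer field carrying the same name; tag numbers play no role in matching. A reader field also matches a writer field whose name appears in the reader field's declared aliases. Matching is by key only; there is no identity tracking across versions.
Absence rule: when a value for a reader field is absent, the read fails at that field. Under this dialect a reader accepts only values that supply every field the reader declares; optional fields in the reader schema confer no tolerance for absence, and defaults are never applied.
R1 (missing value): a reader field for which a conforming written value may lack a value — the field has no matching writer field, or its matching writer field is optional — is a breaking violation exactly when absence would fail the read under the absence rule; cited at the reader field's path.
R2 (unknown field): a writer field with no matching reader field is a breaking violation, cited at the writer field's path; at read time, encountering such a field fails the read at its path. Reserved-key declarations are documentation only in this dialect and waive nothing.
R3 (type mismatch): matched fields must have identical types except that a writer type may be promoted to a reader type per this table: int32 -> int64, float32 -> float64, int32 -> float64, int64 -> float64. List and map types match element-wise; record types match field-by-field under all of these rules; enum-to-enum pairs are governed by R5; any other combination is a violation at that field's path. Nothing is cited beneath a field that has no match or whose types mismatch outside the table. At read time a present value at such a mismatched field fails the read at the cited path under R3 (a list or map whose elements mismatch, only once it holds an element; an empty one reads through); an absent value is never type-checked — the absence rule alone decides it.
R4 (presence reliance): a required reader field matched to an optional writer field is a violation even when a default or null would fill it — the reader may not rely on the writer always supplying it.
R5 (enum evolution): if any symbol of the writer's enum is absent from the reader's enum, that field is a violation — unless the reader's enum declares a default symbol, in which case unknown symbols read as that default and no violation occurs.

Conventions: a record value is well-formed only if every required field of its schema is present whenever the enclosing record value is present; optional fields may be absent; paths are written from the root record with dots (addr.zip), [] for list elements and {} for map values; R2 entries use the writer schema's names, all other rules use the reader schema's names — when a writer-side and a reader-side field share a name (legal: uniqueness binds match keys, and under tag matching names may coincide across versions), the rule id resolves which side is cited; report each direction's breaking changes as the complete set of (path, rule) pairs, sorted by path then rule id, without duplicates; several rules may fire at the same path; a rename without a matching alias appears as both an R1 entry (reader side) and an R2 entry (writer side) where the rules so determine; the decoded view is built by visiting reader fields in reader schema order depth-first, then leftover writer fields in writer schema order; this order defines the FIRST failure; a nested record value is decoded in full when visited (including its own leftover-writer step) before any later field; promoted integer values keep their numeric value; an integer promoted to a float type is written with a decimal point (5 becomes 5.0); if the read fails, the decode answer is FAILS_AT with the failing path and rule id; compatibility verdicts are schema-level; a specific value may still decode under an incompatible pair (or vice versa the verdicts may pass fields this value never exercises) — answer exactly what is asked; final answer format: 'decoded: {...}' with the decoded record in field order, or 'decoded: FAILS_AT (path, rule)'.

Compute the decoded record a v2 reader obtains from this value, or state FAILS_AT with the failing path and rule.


the writer's type comes first in each Device pair
migrating the Device value to v2:
  role := "RED"
  tags := [-2, 100]
  enabled := true
  read fails at score under R1 (no fill)
  => FAILS_AT (score, R1)
ruling out the remaining Device differences:
  enum Priority (field role in record Device): symbol BOT removed -> inert under this dialect — no rule fires on Device and the result does not move
  field enabled in record Device: tag 1 changed to 29 -> inert under this dialect — no rule fires on Device and the result does not move
  field label in record Device: required changed to optional -> changes Device's schema-level verdicts only — the decode of this value is the same
  added field signature to record Device: required bytes, tag 33, default 0xFF (in v2 it sits immediately before price) -> changes Device's schema-level verdicts only — the decode of this value is the same

decoded: FAILS_AT (score, R1)


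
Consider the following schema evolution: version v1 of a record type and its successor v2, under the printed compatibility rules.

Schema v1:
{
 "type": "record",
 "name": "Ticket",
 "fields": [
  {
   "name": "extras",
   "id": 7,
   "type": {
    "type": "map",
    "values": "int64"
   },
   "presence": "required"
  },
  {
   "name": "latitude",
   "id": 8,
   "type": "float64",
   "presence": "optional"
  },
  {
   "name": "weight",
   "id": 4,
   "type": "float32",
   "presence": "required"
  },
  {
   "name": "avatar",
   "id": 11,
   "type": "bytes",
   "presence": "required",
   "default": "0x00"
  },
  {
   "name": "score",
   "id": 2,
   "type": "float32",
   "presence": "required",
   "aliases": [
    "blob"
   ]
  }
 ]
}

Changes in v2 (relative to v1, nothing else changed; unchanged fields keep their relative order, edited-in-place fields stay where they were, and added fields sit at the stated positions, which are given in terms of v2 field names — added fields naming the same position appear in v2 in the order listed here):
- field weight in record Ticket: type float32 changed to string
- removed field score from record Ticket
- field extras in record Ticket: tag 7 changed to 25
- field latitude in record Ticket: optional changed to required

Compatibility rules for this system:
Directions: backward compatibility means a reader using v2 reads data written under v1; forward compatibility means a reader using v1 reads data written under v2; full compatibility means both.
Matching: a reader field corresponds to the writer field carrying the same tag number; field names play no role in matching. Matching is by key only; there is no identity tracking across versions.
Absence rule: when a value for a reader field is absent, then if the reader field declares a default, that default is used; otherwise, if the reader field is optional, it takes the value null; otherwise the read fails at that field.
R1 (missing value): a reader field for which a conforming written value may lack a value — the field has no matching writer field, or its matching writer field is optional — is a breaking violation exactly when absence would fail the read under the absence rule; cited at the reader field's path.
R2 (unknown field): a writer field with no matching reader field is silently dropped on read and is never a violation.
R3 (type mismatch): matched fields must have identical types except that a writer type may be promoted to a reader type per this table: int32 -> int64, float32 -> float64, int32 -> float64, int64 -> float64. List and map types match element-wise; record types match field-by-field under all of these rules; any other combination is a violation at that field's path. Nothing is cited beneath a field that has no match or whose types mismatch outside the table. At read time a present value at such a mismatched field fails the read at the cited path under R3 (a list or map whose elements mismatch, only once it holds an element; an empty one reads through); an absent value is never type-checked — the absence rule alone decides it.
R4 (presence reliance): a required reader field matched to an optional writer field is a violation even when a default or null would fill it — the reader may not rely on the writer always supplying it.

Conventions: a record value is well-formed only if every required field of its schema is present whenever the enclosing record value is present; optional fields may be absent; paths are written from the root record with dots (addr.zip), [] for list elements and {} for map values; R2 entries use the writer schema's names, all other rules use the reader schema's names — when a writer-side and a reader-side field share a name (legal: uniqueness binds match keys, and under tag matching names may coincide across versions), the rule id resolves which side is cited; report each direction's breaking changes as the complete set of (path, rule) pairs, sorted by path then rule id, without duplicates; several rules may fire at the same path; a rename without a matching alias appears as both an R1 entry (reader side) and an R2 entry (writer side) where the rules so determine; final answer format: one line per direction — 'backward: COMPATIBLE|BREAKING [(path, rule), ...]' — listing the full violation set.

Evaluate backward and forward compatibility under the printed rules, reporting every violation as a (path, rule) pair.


backward: BREAKING [(extras, R1), (latitude, R1), (latitude, R4), (weight, R3)]; forward: BREAKING [(extras, R1), (score, R1), (weight, R3)]

arrows below run writer -> reader for Ticket
backward on Ticket — v2 reading data written by v1:
  extras: no writer-side match
  writer optional, float64 -> float64: reader latitude maps from writer latitude
  writer required, float32 -> string: reader weight maps from writer weight
  writer required, bytes -> bytes: reader avatar maps from writer avatar
  leftover writer field: extras
  leftover writer field: score
  violation R1 at extras
  violation R1 at latitude
  violation R4 at latitude
  violation R3 at weight
  => backward verdict for Ticket: BREAKING, 4 violation(s)
forward on Ticket — v1 reading data written by v2:
  extras: no writer-side match
  writer required, float64 -> float64: reader latitude maps from writer latitude
  writer required, string -> float32: reader weight maps from writer weight
  writer required, bytes -> bytes: reader avatar maps from writer avatar
  score: no writer-side match
  leftover writer field: extras
  violation R1 at extras
  violation R1 at score
  violation R3 at weight
  => forward verdict for Ticket: BREAKING, 3 violation(s)


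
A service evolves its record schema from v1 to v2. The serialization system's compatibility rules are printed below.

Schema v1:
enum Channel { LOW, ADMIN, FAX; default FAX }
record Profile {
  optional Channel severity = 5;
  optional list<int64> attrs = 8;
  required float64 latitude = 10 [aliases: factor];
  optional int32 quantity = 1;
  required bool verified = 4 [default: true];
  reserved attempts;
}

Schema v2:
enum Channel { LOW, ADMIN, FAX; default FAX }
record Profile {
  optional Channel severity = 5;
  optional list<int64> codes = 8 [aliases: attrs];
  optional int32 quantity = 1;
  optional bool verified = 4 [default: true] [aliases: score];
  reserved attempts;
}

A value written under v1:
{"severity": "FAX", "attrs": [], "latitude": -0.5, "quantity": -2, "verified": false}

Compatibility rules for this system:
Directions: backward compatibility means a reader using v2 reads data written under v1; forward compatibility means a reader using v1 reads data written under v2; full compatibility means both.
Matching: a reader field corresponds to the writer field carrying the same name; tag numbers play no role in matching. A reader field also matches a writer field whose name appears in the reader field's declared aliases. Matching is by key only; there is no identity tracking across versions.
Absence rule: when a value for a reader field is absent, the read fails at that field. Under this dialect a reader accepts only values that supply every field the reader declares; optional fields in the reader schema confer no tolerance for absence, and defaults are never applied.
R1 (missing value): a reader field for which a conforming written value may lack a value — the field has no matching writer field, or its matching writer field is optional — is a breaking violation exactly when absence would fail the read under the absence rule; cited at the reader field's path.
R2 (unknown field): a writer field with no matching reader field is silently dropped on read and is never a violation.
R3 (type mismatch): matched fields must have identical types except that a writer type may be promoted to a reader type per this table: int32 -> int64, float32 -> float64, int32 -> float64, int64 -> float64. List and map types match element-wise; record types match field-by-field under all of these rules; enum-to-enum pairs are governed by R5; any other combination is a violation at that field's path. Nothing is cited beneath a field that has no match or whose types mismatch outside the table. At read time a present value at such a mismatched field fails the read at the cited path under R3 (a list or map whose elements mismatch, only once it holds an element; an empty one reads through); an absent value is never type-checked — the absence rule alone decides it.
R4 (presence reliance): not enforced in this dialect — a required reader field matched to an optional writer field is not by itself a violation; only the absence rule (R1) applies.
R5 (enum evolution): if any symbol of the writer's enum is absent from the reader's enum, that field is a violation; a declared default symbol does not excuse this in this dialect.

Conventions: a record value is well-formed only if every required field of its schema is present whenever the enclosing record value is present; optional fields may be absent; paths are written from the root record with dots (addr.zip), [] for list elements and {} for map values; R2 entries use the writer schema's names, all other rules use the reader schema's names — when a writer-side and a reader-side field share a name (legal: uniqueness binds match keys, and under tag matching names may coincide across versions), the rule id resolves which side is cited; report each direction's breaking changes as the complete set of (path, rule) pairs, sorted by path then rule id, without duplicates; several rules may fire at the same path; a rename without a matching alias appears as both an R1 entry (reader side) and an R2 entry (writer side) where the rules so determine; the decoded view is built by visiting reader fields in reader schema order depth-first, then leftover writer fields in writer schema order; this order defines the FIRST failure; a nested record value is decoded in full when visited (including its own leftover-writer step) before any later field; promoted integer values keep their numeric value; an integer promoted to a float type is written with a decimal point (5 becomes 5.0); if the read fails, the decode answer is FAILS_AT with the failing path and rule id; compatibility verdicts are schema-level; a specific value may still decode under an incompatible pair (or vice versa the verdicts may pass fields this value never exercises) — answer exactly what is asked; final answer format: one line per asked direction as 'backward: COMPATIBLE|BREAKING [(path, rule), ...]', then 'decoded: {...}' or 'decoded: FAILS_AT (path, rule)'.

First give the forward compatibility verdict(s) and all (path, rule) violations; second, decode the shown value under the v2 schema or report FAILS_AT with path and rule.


in Profile below, arrows point writer -> reader
checking forward for Profile: reader v1 against writer v2:
  writer optional, Channel -> Channel: reader severity maps from writer severity
  attrs has no writer counterpart
  latitude has no writer counterpart
  writer optional, int32 -> int32: reader quantity maps from writer quantity
  writer optional, bool -> bool: reader verified maps from writer verified
  writer codes: unknown to reader
  rule R1 violated at attrs
  rule R1 violated at latitude
  rule R1 violated at quantity
  rule R1 violated at severity
  rule R1 violated at verified
  forward on Profile therefore BREAKING (5)
decoding the Profile value with the v2 reader:
  severity := "FAX"
  codes := [] (from writer attrs)
  quantity := -2
  verified := false
  writer latitude: unknown -> dropped
  => decoded: {"severity": "FAX", "codes": [], "quantity": -2, "verified": false}

forward: BREAKING [(attrs, R1), (latitude, R1), (quantity, R1), (severity, R1), (verified, R1)]; decoded: {"severity": "FAX", "codes": [], "quantity": -2, "verified": false}


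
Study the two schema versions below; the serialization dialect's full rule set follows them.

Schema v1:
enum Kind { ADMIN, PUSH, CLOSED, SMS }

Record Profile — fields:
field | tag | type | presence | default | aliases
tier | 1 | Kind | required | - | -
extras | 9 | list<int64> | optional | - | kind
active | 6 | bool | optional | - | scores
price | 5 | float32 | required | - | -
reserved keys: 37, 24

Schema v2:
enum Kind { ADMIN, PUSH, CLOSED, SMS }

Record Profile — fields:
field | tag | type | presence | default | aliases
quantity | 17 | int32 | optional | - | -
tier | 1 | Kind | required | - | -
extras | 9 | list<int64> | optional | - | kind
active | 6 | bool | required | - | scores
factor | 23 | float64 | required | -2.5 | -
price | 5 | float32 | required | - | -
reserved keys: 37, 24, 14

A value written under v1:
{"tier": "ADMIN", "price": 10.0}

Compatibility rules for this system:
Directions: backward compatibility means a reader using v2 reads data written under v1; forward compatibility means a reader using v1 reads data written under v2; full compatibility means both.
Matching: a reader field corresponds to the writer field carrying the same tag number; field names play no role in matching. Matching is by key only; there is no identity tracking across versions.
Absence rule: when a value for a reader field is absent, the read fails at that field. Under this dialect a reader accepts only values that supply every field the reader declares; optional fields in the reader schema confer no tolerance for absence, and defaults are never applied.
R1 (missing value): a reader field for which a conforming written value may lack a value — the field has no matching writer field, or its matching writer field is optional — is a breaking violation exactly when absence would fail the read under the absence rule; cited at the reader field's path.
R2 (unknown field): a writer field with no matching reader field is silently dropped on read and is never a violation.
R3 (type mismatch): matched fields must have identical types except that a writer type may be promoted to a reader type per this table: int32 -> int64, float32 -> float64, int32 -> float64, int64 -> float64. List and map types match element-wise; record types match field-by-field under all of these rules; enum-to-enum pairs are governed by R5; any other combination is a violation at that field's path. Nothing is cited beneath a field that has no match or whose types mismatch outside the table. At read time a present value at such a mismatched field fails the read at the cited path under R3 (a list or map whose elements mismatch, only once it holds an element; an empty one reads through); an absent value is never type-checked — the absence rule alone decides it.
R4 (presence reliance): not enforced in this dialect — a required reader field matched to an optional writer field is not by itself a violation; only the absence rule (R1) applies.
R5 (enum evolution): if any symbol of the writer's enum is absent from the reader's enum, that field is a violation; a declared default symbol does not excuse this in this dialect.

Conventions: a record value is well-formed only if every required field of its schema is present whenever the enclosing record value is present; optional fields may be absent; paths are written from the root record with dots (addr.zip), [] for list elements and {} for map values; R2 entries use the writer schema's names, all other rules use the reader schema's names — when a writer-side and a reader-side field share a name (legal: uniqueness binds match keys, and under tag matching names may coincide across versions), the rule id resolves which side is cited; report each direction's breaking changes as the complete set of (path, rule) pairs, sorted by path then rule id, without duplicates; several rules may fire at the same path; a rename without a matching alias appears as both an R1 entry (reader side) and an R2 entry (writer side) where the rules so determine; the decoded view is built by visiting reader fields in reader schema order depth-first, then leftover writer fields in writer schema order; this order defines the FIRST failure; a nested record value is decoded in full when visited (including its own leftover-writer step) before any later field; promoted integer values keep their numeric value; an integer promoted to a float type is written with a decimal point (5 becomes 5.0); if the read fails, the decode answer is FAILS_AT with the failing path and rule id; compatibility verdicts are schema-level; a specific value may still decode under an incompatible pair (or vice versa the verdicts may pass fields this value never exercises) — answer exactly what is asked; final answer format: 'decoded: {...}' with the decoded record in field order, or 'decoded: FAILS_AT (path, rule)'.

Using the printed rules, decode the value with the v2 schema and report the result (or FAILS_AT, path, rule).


decoded: FAILS_AT (quantity, R1)

in Profile below, arrows point writer -> reader
decode (reader v2):
  read fails at quantity under R1 (no fill)
  => FAILS_AT (quantity, R1)
diffs on Profile not affecting the asked answer:
  added field factor to record Profile: required float64, tag 23, default -2.5 (in v2 it sits immediately before price) -> schema-level compatibility only; this Profile value's decode is unchanged
  field active in record Profile: optional changed to required -> schema-level compatibility only; this Profile value's decode is unchanged


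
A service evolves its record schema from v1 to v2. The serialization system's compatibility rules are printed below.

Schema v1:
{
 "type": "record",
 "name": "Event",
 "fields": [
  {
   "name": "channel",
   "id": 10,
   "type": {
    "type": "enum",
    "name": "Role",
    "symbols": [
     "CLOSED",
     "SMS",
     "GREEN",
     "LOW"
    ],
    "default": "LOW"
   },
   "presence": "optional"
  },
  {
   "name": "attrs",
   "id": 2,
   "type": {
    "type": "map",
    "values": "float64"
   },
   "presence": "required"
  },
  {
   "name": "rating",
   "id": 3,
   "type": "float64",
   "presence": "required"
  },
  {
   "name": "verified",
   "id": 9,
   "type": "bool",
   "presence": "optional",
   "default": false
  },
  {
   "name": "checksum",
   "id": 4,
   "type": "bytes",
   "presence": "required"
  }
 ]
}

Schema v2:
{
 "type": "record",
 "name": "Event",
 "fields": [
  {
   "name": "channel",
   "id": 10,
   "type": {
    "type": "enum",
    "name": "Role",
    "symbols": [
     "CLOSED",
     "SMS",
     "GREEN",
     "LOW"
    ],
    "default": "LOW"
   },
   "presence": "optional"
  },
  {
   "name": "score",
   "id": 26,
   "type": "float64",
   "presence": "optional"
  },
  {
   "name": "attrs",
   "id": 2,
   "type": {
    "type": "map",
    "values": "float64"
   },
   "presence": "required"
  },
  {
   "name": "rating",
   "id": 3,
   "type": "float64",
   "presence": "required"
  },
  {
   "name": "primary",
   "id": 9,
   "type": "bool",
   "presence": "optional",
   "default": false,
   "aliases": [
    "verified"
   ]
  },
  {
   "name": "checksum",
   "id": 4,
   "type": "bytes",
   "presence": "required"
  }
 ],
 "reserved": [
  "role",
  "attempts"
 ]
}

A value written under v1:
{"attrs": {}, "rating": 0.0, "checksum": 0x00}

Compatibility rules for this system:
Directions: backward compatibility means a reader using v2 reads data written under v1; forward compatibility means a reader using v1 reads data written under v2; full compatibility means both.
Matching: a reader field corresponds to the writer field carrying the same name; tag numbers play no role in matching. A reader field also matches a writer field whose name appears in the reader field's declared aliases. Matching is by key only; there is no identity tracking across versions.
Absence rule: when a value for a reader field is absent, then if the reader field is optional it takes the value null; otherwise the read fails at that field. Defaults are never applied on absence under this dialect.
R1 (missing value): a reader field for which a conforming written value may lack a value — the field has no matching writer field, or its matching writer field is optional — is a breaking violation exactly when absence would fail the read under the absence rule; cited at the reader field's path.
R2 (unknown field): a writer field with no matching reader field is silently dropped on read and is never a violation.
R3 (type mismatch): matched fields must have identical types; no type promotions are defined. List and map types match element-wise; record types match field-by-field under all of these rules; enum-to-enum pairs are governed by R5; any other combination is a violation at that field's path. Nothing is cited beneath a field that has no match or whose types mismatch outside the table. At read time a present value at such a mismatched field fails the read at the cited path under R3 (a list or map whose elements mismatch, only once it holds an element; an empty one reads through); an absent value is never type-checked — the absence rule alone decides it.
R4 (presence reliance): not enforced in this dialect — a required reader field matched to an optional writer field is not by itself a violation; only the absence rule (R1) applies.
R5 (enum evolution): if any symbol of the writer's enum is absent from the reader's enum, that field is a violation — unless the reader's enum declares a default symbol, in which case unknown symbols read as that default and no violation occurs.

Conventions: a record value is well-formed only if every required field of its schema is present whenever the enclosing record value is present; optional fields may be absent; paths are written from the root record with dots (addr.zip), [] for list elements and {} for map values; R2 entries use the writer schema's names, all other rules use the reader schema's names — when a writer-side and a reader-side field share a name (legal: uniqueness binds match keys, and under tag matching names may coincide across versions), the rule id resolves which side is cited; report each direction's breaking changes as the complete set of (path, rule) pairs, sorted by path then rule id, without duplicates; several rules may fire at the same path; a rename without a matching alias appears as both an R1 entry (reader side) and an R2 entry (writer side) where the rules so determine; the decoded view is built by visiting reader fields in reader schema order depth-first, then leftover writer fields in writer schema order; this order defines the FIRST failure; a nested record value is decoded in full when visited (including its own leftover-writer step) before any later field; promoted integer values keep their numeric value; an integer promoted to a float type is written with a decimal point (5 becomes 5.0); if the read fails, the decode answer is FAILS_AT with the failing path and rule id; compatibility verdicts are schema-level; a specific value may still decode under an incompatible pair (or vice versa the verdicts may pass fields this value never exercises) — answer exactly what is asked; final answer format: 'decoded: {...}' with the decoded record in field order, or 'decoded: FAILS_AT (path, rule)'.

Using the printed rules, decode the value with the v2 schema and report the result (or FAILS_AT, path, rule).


each type pair in Event: writer, then reader
decoding the Event value with the v2 reader:
  channel := null (absent, optional -> null)
  score := null (absent, optional -> null)
  attrs := {}
  rating := 0.0
  primary := null (absent, optional -> null)
  checksum := 0x00
  => decoded: {"channel": null, "score": null, "attrs": {}, "rating": 0.0, "primary": null, "checksum": 0x00}

decoded: {"channel": null, "score": null, "attrs": {}, "rating": 0.0, "primary": null, "checksum": 0x00}
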